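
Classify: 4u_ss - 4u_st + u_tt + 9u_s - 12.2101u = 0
Parabolic (discriminant = 0).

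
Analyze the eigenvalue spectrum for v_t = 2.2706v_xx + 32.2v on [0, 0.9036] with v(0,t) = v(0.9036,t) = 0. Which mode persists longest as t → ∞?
Eigenvalues: λₙ = 2.2706n²π²/0.9036² - 32.2.
First three modes:
  n=1: λ₁ = 2.2706π²/0.9036² - 32.2 ≈ -4.753
  n=2: λ₂ = 9.0824π²/0.9036² - 32.2 ≈ 77.586
  n=3: λ₃ = 20.4354π²/0.9036² - 32.2 ≈ 214.819
Since 2.2706π²/0.9036² ≈ 27.447 < 32.2, λ₁ < 0.
The n=1 mode grows fastest (−λₙ is largest for n=1) → dominates.
Asymptotic: v ~ c₁ sin(πx/0.9036) e^{4.753t} (exponential growth at rate −λ₁ ≈ 4.753).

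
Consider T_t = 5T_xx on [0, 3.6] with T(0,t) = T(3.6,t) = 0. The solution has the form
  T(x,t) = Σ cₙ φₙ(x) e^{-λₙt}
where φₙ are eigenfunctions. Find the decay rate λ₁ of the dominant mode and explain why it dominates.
Eigenvalues: λₙ = 5n²π²/3.6².
First three modes:
  n=1: λ₁ = 5π²/3.6² ≈ 3.808
  n=2: λ₂ = 20π²/3.6² ≈ 15.231 (4× faster decay)
  n=3: λ₃ = 45π²/3.6² ≈ 34.269 (9× faster decay)
As t → ∞, higher modes decay exponentially faster. The n=1 mode dominates: T ~ c₁ sin(πx/3.6) e^{-λ₁t}.
Decay rate: λ₁ = 5π²/3.6² ≈ 3.808.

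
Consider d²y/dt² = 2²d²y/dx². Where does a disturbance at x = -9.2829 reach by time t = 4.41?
Domain of influence: [-18.1029, -0.4629]. Data at x = -9.2829 spreads outward at speed 2.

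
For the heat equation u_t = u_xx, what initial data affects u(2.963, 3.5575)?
The entire real line. The heat equation has infinite propagation speed: any initial disturbance instantly affects all points (though exponentially small far away).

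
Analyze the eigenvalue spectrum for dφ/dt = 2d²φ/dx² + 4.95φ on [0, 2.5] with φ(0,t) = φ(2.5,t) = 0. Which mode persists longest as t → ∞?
Eigenvalues: λₙ = 2n²π²/2.5² - 4.95.
First three modes:
  n=1: λ₁ = 2π²/2.5² - 4.95 ≈ -1.792
  n=2: λ₂ = 8π²/2.5² - 4.95 ≈ 7.683
  n=3: λ₃ = 18π²/2.5² - 4.95 ≈ 23.474
Since 2π²/2.5² ≈ 3.158 < 4.95, λ₁ < 0.
The n=1 mode grows fastest (−λₙ is largest for n=1) → dominates.
Asymptotic: φ ~ c₁ sin(πx/2.5) e^{1.792t} (exponential growth at rate −λ₁ ≈ 1.792).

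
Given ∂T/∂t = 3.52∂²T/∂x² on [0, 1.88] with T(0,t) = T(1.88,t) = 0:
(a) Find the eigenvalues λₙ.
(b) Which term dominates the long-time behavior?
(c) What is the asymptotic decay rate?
Eigenvalues: λₙ = 3.52n²π²/1.88².
First three modes:
  n=1: λ₁ = 3.52π²/1.88² ≈ 9.829
  n=2: λ₂ = 14.08π²/1.88² ≈ 39.318 (4× faster decay)
  n=3: λ₃ = 31.68π²/1.88² ≈ 88.465 (9× faster decay)
As t → ∞, higher modes decay exponentially faster. The n=1 mode dominates: T ~ c₁ sin(πx/1.88) e^{-λ₁t}.
Decay rate: λ₁ = 3.52π²/1.88² ≈ 9.829.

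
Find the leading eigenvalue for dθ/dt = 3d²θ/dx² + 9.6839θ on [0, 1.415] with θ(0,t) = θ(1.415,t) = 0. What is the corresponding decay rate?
Eigenvalues: λₙ = 3n²π²/1.415² - 9.6839.
First three modes:
  n=1: λ₁ = 3π²/1.415² - 9.6839 ≈ 5.104
  n=2: λ₂ = 12π²/1.415² - 9.6839 ≈ 49.468
  n=3: λ₃ = 27π²/1.415² - 9.6839 ≈ 123.408
Since 3π²/1.415² ≈ 14.788 > 9.6839, all λₙ > 0.
The n=1 mode decays slowest → dominates as t → ∞.
Asymptotic: θ ~ c₁ sin(πx/1.415) e^{-λ₁t} with decay rate λ₁ ≈ 5.104.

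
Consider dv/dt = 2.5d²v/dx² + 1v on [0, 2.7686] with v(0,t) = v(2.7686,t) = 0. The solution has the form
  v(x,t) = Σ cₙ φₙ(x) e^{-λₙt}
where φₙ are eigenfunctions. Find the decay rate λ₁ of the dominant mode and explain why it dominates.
Eigenvalues: λₙ = 2.5n²π²/2.7686² - 1.
First three modes:
  n=1: λ₁ = 2.5π²/2.7686² - 1 ≈ 2.219
  n=2: λ₂ = 10π²/2.7686² - 1 ≈ 11.876
  n=3: λ₃ = 22.5π²/2.7686² - 1 ≈ 27.971
Since 2.5π²/2.7686² ≈ 3.219 > 1, all λₙ > 0.
The n=1 mode decays slowest → dominates as t → ∞.
Asymptotic: v ~ c₁ sin(πx/2.7686) e^{-λ₁t} with decay rate λ₁ ≈ 2.219.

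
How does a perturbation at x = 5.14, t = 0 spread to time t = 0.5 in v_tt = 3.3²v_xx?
Domain of influence: [3.49, 6.79]. Data at x = 5.14 spreads outward at speed 3.3.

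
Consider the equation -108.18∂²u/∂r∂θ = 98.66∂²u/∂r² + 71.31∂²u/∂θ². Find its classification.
Rewriting in standard form: -98.66∂²u/∂r² - 108.18∂²u/∂r∂θ - 71.31∂²u/∂θ² = 0. Elliptic. (A = -98.66, B = -108.18, C = -71.31 gives B² - 4AC = -16438.866.)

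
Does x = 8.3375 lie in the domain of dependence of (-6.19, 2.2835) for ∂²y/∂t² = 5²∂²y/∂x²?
No. The domain of dependence is [-17.6075, 5.2275], and 8.3375 is outside this interval.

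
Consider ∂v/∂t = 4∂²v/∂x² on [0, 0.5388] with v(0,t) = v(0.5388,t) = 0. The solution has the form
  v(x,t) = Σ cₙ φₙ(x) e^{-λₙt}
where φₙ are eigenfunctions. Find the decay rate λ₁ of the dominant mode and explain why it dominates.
Eigenvalues: λₙ = 4n²π²/0.5388².
First three modes:
  n=1: λ₁ = 4π²/0.5388² ≈ 135.989
  n=2: λ₂ = 16π²/0.5388² ≈ 543.957 (4× faster decay)
  n=3: λ₃ = 36π²/0.5388² ≈ 1223.903 (9× faster decay)
As t → ∞, higher modes decay exponentially faster. The n=1 mode dominates: v ~ c₁ sin(πx/0.5388) e^{-λ₁t}.
Decay rate: λ₁ = 4π²/0.5388² ≈ 135.989.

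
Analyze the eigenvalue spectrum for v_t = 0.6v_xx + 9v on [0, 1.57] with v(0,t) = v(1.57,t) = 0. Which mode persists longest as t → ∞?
Eigenvalues: λₙ = 0.6n²π²/1.57² - 9.
First three modes:
  n=1: λ₁ = 0.6π²/1.57² - 9 ≈ -6.598
  n=2: λ₂ = 2.4π²/1.57² - 9 ≈ 0.61
  n=3: λ₃ = 5.4π²/1.57² - 9 ≈ 12.622
Since 0.6π²/1.57² ≈ 2.402 < 9, λ₁ < 0.
The n=1 mode grows fastest (−λₙ is largest for n=1) → dominates.
Asymptotic: v ~ c₁ sin(πx/1.57) e^{6.598t} (exponential growth at rate −λ₁ ≈ 6.598).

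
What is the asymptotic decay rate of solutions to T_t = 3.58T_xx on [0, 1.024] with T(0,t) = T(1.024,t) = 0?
Eigenvalues: λₙ = 3.58n²π²/1.024².
First three modes:
  n=1: λ₁ = 3.58π²/1.024² ≈ 33.696
  n=2: λ₂ = 14.32π²/1.024² ≈ 134.785 (4× faster decay)
  n=3: λ₃ = 32.22π²/1.024² ≈ 303.267 (9× faster decay)
As t → ∞, higher modes decay exponentially faster. The n=1 mode dominates: T ~ c₁ sin(πx/1.024) e^{-λ₁t}.
Decay rate: λ₁ = 3.58π²/1.024² ≈ 33.696.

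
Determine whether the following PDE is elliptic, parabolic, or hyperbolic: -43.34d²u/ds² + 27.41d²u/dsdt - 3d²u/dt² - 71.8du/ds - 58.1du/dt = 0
Coefficients: A = -43.34, B = 27.41, C = -3. B² - 4AC = 231.2281, which is positive, so the equation is hyperbolic.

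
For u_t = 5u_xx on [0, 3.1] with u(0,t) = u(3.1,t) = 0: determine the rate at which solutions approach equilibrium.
Eigenvalues: λₙ = 5n²π²/3.1².
First three modes:
  n=1: λ₁ = 5π²/3.1² ≈ 5.135
  n=2: λ₂ = 20π²/3.1² ≈ 20.54 (4× faster decay)
  n=3: λ₃ = 45π²/3.1² ≈ 46.216 (9× faster decay)
As t → ∞, higher modes decay exponentially faster. The n=1 mode dominates: u ~ c₁ sin(πx/3.1) e^{-λ₁t}.
Decay rate: λ₁ = 5π²/3.1² ≈ 5.135.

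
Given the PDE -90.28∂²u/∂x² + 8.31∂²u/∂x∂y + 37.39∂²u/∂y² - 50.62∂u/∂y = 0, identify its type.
The second-order coefficients are A = -90.28, B = 8.31, C = 37.39. Since B² - 4AC = 13571.3329 > 0, this is a hyperbolic PDE.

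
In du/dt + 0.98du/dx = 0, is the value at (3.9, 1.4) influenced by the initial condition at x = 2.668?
No. Only data at x = 2.528 affects (3.9, 1.4). Advection has one-way propagation along characteristics.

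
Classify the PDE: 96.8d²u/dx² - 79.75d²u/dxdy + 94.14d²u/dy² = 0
A = 96.8, B = -79.75, C = 94.14. Discriminant B² - 4AC = -30090.9455. Since -30090.9455 < 0, elliptic.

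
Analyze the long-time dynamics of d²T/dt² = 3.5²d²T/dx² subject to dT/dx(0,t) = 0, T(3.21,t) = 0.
Long-time behavior: T oscillates (no decay). Energy is conserved; the solution oscillates indefinitely as standing waves.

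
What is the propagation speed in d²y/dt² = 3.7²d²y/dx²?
Speed = 3.7. Information travels along characteristics x = x₀ ± 3.7t.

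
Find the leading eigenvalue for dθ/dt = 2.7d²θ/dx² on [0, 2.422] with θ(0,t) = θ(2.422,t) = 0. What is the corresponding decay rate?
Eigenvalues: λₙ = 2.7n²π²/2.422².
First three modes:
  n=1: λ₁ = 2.7π²/2.422² ≈ 4.543
  n=2: λ₂ = 10.8π²/2.422² ≈ 18.171 (4× faster decay)
  n=3: λ₃ = 24.3π²/2.422² ≈ 40.884 (9× faster decay)
As t → ∞, higher modes decay exponentially faster. The n=1 mode dominates: θ ~ c₁ sin(πx/2.422) e^{-λ₁t}.
Decay rate: λ₁ = 2.7π²/2.422² ≈ 4.543.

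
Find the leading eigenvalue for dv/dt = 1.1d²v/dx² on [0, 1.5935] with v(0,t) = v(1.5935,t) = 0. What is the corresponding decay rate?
Eigenvalues: λₙ = 1.1n²π²/1.5935².
First three modes:
  n=1: λ₁ = 1.1π²/1.5935² ≈ 4.276
  n=2: λ₂ = 4.4π²/1.5935² ≈ 17.102 (4× faster decay)
  n=3: λ₃ = 9.9π²/1.5935² ≈ 38.48 (9× faster decay)
As t → ∞, higher modes decay exponentially faster. The n=1 mode dominates: v ~ c₁ sin(πx/1.5935) e^{-λ₁t}.
Decay rate: λ₁ = 1.1π²/1.5935² ≈ 4.276.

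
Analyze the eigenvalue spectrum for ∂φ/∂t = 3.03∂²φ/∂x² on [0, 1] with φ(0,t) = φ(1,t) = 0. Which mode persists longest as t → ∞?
Eigenvalues: λₙ = 3.03n²π².
First three modes:
  n=1: λ₁ = 3.03π² ≈ 29.905
  n=2: λ₂ = 12.12π² ≈ 119.62 (4× faster decay)
  n=3: λ₃ = 27.27π² ≈ 269.144 (9× faster decay)
As t → ∞, higher modes decay exponentially faster. The n=1 mode dominates: φ ~ c₁ sin(πx) e^{-λ₁t}.
Decay rate: λ₁ = 3.03π² ≈ 29.905.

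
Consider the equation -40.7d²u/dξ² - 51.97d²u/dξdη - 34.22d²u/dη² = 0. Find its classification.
Elliptic. (A = -40.7, B = -51.97, C = -34.22 gives B² - 4AC = -2870.1351.)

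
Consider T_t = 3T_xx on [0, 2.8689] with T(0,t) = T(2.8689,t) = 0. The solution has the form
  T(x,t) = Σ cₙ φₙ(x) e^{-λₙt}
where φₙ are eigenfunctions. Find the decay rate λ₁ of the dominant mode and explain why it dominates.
Eigenvalues: λₙ = 3n²π²/2.8689².
First three modes:
  n=1: λ₁ = 3π²/2.8689² ≈ 3.597
  n=2: λ₂ = 12π²/2.8689² ≈ 14.39 (4× faster decay)
  n=3: λ₃ = 27π²/2.8689² ≈ 32.377 (9× faster decay)
As t → ∞, higher modes decay exponentially faster. The n=1 mode dominates: T ~ c₁ sin(πx/2.8689) e^{-λ₁t}.
Decay rate: λ₁ = 3π²/2.8689² ≈ 3.597.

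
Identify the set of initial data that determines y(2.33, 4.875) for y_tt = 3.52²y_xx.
Domain of dependence: [-14.83, 19.49]. Signals travel at speed 3.52, so data within |x - 2.33| ≤ 3.52·4.875 = 17.16 can reach the point.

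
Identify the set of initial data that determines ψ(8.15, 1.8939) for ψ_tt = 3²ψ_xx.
Domain of dependence: [2.4683, 13.8317]. Signals travel at speed 3, so data within |x - 8.15| ≤ 3·1.8939 = 5.6817 can reach the point.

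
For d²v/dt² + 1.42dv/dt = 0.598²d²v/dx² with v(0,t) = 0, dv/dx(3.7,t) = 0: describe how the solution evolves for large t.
v → 0. Damping (γ=1.42) dissipates energy; oscillations decay exponentially.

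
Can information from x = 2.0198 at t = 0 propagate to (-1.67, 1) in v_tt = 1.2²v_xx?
No. The domain of dependence is [-2.87, -0.47], and 2.0198 is outside this interval.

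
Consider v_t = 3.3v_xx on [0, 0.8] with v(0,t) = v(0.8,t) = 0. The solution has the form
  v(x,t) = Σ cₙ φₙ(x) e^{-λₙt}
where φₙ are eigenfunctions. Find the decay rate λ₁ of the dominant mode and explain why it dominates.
Eigenvalues: λₙ = 3.3n²π²/0.8².
First three modes:
  n=1: λ₁ = 3.3π²/0.8² ≈ 50.89
  n=2: λ₂ = 13.2π²/0.8² ≈ 203.561 (4× faster decay)
  n=3: λ₃ = 29.7π²/0.8² ≈ 458.011 (9× faster decay)
As t → ∞, higher modes decay exponentially faster. The n=1 mode dominates: v ~ c₁ sin(πx/0.8) e^{-λ₁t}.
Decay rate: λ₁ = 3.3π²/0.8² ≈ 50.89.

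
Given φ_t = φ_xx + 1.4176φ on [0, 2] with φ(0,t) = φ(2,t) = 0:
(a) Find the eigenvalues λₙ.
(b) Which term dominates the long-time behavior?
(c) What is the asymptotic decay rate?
Eigenvalues: λₙ = n²π²/2² - 1.4176.
First three modes:
  n=1: λ₁ = π²/2² - 1.4176 ≈ 1.05
  n=2: λ₂ = 4π²/2² - 1.4176 ≈ 8.452
  n=3: λ₃ = 9π²/2² - 1.4176 ≈ 20.789
Since π²/2² ≈ 2.467 > 1.4176, all λₙ > 0.
The n=1 mode decays slowest → dominates as t → ∞.
Asymptotic: φ ~ c₁ sin(πx/2) e^{-λ₁t} with decay rate λ₁ ≈ 1.05.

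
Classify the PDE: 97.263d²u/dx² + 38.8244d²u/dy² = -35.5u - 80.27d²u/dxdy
Rewriting in standard form: 97.263d²u/dx² + 80.27d²u/dxdy + 38.8244d²u/dy² + 35.5u = 0. A = 97.263, B = 80.27, C = 38.8244. Discriminant B² - 4AC = -8661.4375688. Since -8661.4375688 < 0, elliptic.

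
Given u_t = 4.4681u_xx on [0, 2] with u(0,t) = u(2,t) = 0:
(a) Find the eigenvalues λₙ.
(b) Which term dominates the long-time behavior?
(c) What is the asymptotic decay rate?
Eigenvalues: λₙ = 4.4681n²π²/2².
First three modes:
  n=1: λ₁ = 4.4681π²/2² ≈ 11.025
  n=2: λ₂ = 17.8724π²/2² ≈ 44.098 (4× faster decay)
  n=3: λ₃ = 40.2129π²/2² ≈ 99.221 (9× faster decay)
As t → ∞, higher modes decay exponentially faster. The n=1 mode dominates: u ~ c₁ sin(πx/2) e^{-λ₁t}.
Decay rate: λ₁ = 4.4681π²/2² ≈ 11.025.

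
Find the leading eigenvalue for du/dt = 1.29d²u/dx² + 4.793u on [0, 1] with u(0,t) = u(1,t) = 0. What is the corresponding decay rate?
Eigenvalues: λₙ = 1.29n²π²/1² - 4.793.
First three modes:
  n=1: λ₁ = 1.29π² - 4.793 ≈ 7.939
  n=2: λ₂ = 5.16π² - 4.793 ≈ 46.134
  n=3: λ₃ = 11.61π² - 4.793 ≈ 109.793
Since 1.29π² ≈ 12.732 > 4.793, all λₙ > 0.
The n=1 mode decays slowest → dominates as t → ∞.
Asymptotic: u ~ c₁ sin(πx/1) e^{-λ₁t} with decay rate λ₁ ≈ 7.939.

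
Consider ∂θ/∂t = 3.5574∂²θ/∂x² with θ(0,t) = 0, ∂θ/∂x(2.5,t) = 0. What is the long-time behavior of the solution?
As t → ∞, θ → 0. Heat escapes through the Dirichlet boundary.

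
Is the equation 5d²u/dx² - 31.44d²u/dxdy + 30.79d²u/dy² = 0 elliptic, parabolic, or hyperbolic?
Computing B² - 4AC with A = 5, B = -31.44, C = 30.79: discriminant = 372.6736 (positive). Answer: hyperbolic.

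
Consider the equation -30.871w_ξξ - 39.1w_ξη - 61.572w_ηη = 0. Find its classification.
Elliptic. (A = -30.871, B = -39.1, C = -61.572 gives B² - 4AC = -6074.346848.)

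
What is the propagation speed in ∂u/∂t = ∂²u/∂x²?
Infinite. The heat equation is parabolic, not hyperbolic, so disturbances propagate instantly.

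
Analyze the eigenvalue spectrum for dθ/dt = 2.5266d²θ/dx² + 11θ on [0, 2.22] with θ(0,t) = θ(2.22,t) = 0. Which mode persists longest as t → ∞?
Eigenvalues: λₙ = 2.5266n²π²/2.22² - 11.
First three modes:
  n=1: λ₁ = 2.5266π²/2.22² - 11 ≈ -5.94
  n=2: λ₂ = 10.1064π²/2.22² - 11 ≈ 9.239
  n=3: λ₃ = 22.7394π²/2.22² - 11 ≈ 34.538
Since 2.5266π²/2.22² ≈ 5.06 < 11, λ₁ < 0.
The n=1 mode grows fastest (−λₙ is largest for n=1) → dominates.
Asymptotic: θ ~ c₁ sin(πx/2.22) e^{5.94t} (exponential growth at rate −λ₁ ≈ 5.94).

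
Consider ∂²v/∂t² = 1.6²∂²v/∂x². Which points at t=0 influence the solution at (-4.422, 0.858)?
Domain of dependence: [-5.7948, -3.0492]. Signals travel at speed 1.6, so data within |x - -4.422| ≤ 1.6·0.858 = 1.3728 can reach the point.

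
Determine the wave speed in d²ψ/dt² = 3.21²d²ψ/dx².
Speed = 3.21. Information travels along characteristics x = x₀ ± 3.21t.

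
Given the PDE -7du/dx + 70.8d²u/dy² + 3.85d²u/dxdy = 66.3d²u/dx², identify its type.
Rewriting in standard form: -66.3d²u/dx² + 3.85d²u/dxdy + 70.8d²u/dy² - 7du/dx = 0. The second-order coefficients are A = -66.3, B = 3.85, C = 70.8. Since B² - 4AC = 18790.9825 > 0, this is a hyperbolic PDE.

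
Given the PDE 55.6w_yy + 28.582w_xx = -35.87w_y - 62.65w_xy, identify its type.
Rewriting in standard form: 28.582w_xx + 62.65w_xy + 55.6w_yy + 35.87w_y = 0. The second-order coefficients are A = 28.582, B = 62.65, C = 55.6. Since B² - 4AC = -2431.6143 < 0, this is an elliptic PDE.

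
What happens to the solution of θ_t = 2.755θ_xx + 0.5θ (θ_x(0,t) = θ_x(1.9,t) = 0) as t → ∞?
θ grows unboundedly. With Neumann BCs the constant mode has diffusion eigenvalue 0, so any r > 0 makes it grow like e^(0.5t); solution grows exponentially.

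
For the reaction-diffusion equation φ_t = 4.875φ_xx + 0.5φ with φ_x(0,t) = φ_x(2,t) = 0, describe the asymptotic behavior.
φ grows unboundedly. With Neumann BCs the constant mode has diffusion eigenvalue 0, so any r > 0 makes it grow like e^(0.5t); solution grows exponentially.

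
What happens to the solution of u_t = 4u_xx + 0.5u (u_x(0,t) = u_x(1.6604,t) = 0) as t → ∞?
u grows unboundedly. With Neumann BCs the constant mode has diffusion eigenvalue 0, so any r > 0 makes it grow like e^(0.5t); solution grows exponentially.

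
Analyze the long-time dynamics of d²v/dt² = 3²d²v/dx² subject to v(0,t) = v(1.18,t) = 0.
Long-time behavior: v oscillates (no decay). Energy is conserved; the solution oscillates indefinitely as standing waves.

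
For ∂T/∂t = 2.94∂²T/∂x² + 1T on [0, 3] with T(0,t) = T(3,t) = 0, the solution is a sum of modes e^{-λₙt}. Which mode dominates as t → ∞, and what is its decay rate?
Eigenvalues: λₙ = 2.94n²π²/3² - 1.
First three modes:
  n=1: λ₁ = 2.94π²/3² - 1 ≈ 2.224
  n=2: λ₂ = 11.76π²/3² - 1 ≈ 11.896
  n=3: λ₃ = 26.46π²/3² - 1 ≈ 28.017
Since 2.94π²/3² ≈ 3.224 > 1, all λₙ > 0.
The n=1 mode decays slowest → dominates as t → ∞.
Asymptotic: T ~ c₁ sin(πx/3) e^{-λ₁t} with decay rate λ₁ ≈ 2.224.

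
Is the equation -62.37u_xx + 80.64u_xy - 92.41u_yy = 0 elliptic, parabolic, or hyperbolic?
Computing B² - 4AC with A = -62.37, B = 80.64, C = -92.41: discriminant = -16551.6372 (negative). Answer: elliptic.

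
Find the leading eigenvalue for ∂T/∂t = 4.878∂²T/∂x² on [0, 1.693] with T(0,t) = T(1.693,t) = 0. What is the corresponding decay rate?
Eigenvalues: λₙ = 4.878n²π²/1.693².
First three modes:
  n=1: λ₁ = 4.878π²/1.693² ≈ 16.797
  n=2: λ₂ = 19.512π²/1.693² ≈ 67.187 (4× faster decay)
  n=3: λ₃ = 43.902π²/1.693² ≈ 151.172 (9× faster decay)
As t → ∞, higher modes decay exponentially faster. The n=1 mode dominates: T ~ c₁ sin(πx/1.693) e^{-λ₁t}.
Decay rate: λ₁ = 4.878π²/1.693² ≈ 16.797.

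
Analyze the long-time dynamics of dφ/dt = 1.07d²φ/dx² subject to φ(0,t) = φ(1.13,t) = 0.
Long-time behavior: φ → 0. Heat diffuses out through both boundaries.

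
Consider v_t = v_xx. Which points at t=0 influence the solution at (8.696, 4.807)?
The entire real line. The heat equation has infinite propagation speed: any initial disturbance instantly affects all points (though exponentially small far away).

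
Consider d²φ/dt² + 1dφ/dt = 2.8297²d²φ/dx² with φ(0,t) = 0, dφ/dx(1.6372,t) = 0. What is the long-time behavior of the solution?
As t → ∞, φ → 0. Damping (γ=1) dissipates energy; oscillations decay exponentially.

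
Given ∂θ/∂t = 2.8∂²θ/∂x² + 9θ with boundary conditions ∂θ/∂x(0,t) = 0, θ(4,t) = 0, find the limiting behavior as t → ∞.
θ grows unboundedly. Reaction dominates diffusion (r=9 > κπ²/(4L²)≈0.43); solution grows exponentially.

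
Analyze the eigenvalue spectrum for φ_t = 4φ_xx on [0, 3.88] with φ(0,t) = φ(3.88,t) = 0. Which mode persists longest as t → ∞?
Eigenvalues: λₙ = 4n²π²/3.88².
First three modes:
  n=1: λ₁ = 4π²/3.88² ≈ 2.622
  n=2: λ₂ = 16π²/3.88² ≈ 10.49 (4× faster decay)
  n=3: λ₃ = 36π²/3.88² ≈ 23.601 (9× faster decay)
As t → ∞, higher modes decay exponentially faster. The n=1 mode dominates: φ ~ c₁ sin(πx/3.88) e^{-λ₁t}.
Decay rate: λ₁ = 4π²/3.88² ≈ 2.622.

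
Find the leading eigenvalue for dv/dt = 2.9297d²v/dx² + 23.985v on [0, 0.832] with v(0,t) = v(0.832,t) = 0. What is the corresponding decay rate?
Eigenvalues: λₙ = 2.9297n²π²/0.832² - 23.985.
First three modes:
  n=1: λ₁ = 2.9297π²/0.832² - 23.985 ≈ 17.786
  n=2: λ₂ = 11.7188π²/0.832² - 23.985 ≈ 143.1
  n=3: λ₃ = 26.3673π²/0.832² - 23.985 ≈ 351.955
Since 2.9297π²/0.832² ≈ 41.771 > 23.985, all λₙ > 0.
The n=1 mode decays slowest → dominates as t → ∞.
Asymptotic: v ~ c₁ sin(πx/0.832) e^{-λ₁t} with decay rate λ₁ ≈ 17.786.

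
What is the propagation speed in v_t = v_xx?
Infinite. The heat equation is parabolic, not hyperbolic, so disturbances propagate instantly.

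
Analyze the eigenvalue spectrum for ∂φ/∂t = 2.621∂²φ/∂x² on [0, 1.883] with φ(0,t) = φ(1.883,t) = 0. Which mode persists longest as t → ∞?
Eigenvalues: λₙ = 2.621n²π²/1.883².
First three modes:
  n=1: λ₁ = 2.621π²/1.883² ≈ 7.296
  n=2: λ₂ = 10.484π²/1.883² ≈ 29.183 (4× faster decay)
  n=3: λ₃ = 23.589π²/1.883² ≈ 65.661 (9× faster decay)
As t → ∞, higher modes decay exponentially faster. The n=1 mode dominates: φ ~ c₁ sin(πx/1.883) e^{-λ₁t}.
Decay rate: λ₁ = 2.621π²/1.883² ≈ 7.296.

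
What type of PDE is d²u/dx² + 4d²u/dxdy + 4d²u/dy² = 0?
With A = 1, B = 4, C = 4, the discriminant is 0. This is a parabolic PDE.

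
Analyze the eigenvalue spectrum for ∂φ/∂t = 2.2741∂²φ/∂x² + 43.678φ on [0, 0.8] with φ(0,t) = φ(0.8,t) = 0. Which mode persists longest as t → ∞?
Eigenvalues: λₙ = 2.2741n²π²/0.8² - 43.678.
First three modes:
  n=1: λ₁ = 2.2741π²/0.8² - 43.678 ≈ -8.609
  n=2: λ₂ = 9.0964π²/0.8² - 43.678 ≈ 96.6
  n=3: λ₃ = 20.4669π²/0.8² - 43.678 ≈ 271.947
Since 2.2741π²/0.8² ≈ 35.069 < 43.678, λ₁ < 0.
The n=1 mode grows fastest (−λₙ is largest for n=1) → dominates.
Asymptotic: φ ~ c₁ sin(πx/0.8) e^{8.609t} (exponential growth at rate −λ₁ ≈ 8.609).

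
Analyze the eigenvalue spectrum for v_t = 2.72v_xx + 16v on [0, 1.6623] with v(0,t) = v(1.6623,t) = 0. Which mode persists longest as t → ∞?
Eigenvalues: λₙ = 2.72n²π²/1.6623² - 16.
First three modes:
  n=1: λ₁ = 2.72π²/1.6623² - 16 ≈ -6.285
  n=2: λ₂ = 10.88π²/1.6623² - 16 ≈ 22.861
  n=3: λ₃ = 24.48π²/1.6623² - 16 ≈ 71.436
Since 2.72π²/1.6623² ≈ 9.715 < 16, λ₁ < 0.
The n=1 mode grows fastest (−λₙ is largest for n=1) → dominates.
Asymptotic: v ~ c₁ sin(πx/1.6623) e^{6.285t} (exponential growth at rate −λ₁ ≈ 6.285).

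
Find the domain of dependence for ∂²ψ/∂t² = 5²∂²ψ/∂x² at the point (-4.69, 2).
Domain of dependence: [-14.69, 5.31]. Signals travel at speed 5, so data within |x - -4.69| ≤ 5·2 = 10 can reach the point.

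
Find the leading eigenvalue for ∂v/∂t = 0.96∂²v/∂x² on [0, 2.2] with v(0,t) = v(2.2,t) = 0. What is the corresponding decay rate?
Eigenvalues: λₙ = 0.96n²π²/2.2².
First three modes:
  n=1: λ₁ = 0.96π²/2.2² ≈ 1.958
  n=2: λ₂ = 3.84π²/2.2² ≈ 7.83 (4× faster decay)
  n=3: λ₃ = 8.64π²/2.2² ≈ 17.618 (9× faster decay)
As t → ∞, higher modes decay exponentially faster. The n=1 mode dominates: v ~ c₁ sin(πx/2.2) e^{-λ₁t}.
Decay rate: λ₁ = 0.96π²/2.2² ≈ 1.958.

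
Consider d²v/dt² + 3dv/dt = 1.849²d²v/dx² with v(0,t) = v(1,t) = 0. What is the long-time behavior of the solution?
As t → ∞, v → 0. Damping (γ=3) dissipates energy; oscillations decay exponentially.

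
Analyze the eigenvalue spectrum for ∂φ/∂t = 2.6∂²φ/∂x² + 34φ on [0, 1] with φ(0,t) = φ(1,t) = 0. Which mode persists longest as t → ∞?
Eigenvalues: λₙ = 2.6n²π²/1² - 34.
First three modes:
  n=1: λ₁ = 2.6π² - 34 ≈ -8.339
  n=2: λ₂ = 10.4π² - 34 ≈ 68.644
  n=3: λ₃ = 23.4π² - 34 ≈ 196.949
Since 2.6π² ≈ 25.661 < 34, λ₁ < 0.
The n=1 mode grows fastest (−λₙ is largest for n=1) → dominates.
Asymptotic: φ ~ c₁ sin(πx/1) e^{8.339t} (exponential growth at rate −λ₁ ≈ 8.339).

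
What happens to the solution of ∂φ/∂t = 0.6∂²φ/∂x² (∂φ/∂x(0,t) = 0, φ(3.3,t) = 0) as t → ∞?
φ → 0. Heat escapes through the Dirichlet boundary.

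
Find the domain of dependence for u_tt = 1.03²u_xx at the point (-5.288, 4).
Domain of dependence: [-9.408, -1.168]. Signals travel at speed 1.03, so data within |x - -5.288| ≤ 1.03·4 = 4.12 can reach the point.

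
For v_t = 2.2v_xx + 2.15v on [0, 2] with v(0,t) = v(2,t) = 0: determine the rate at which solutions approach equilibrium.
Eigenvalues: λₙ = 2.2n²π²/2² - 2.15.
First three modes:
  n=1: λ₁ = 2.2π²/2² - 2.15 ≈ 3.278
  n=2: λ₂ = 8.8π²/2² - 2.15 ≈ 19.563
  n=3: λ₃ = 19.8π²/2² - 2.15 ≈ 46.705
Since 2.2π²/2² ≈ 5.428 > 2.15, all λₙ > 0.
The n=1 mode decays slowest → dominates as t → ∞.
Asymptotic: v ~ c₁ sin(πx/2) e^{-λ₁t} with decay rate λ₁ ≈ 3.278.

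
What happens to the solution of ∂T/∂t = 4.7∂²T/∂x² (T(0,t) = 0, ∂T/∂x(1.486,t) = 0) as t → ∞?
T → 0. Heat escapes through the Dirichlet boundary.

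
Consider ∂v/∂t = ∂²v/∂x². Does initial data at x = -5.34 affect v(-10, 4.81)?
Yes, for any finite x. The heat equation has infinite propagation speed, so all initial data affects all points at any t > 0.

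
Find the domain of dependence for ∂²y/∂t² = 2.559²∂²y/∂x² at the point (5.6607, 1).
Domain of dependence: [3.1017, 8.2197]. Signals travel at speed 2.559, so data within |x - 5.6607| ≤ 2.559·1 = 2.559 can reach the point.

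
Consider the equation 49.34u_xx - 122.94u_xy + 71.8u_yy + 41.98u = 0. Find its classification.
Hyperbolic. (A = 49.34, B = -122.94, C = 71.8 gives B² - 4AC = 943.7956.)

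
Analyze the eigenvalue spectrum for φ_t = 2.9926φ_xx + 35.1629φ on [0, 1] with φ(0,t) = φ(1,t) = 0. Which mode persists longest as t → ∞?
Eigenvalues: λₙ = 2.9926n²π²/1² - 35.1629.
First three modes:
  n=1: λ₁ = 2.9926π² - 35.1629 ≈ -5.627
  n=2: λ₂ = 11.9704π² - 35.1629 ≈ 82.98
  n=3: λ₃ = 26.9334π² - 35.1629 ≈ 230.659
Since 2.9926π² ≈ 29.536 < 35.1629, λ₁ < 0.
The n=1 mode grows fastest (−λₙ is largest for n=1) → dominates.
Asymptotic: φ ~ c₁ sin(πx/1) e^{5.627t} (exponential growth at rate −λ₁ ≈ 5.627).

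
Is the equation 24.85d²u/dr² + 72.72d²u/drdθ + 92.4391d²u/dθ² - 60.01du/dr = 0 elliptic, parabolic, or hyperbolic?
Computing B² - 4AC with A = 24.85, B = 72.72, C = 92.4391: discriminant = -3900.24814 (negative). Answer: elliptic.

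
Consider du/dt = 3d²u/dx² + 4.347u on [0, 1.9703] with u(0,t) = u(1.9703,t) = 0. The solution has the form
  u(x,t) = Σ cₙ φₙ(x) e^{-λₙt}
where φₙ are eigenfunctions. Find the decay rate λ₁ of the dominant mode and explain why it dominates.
Eigenvalues: λₙ = 3n²π²/1.9703² - 4.347.
First three modes:
  n=1: λ₁ = 3π²/1.9703² - 4.347 ≈ 3.28
  n=2: λ₂ = 12π²/1.9703² - 4.347 ≈ 26.161
  n=3: λ₃ = 27π²/1.9703² - 4.347 ≈ 64.296
Since 3π²/1.9703² ≈ 7.627 > 4.347, all λₙ > 0.
The n=1 mode decays slowest → dominates as t → ∞.
Asymptotic: u ~ c₁ sin(πx/1.9703) e^{-λ₁t} with decay rate λ₁ ≈ 3.28.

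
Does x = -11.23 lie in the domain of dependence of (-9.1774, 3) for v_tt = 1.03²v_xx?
Yes. The domain of dependence is [-12.2674, -6.0874], and -11.23 ∈ [-12.2674, -6.0874].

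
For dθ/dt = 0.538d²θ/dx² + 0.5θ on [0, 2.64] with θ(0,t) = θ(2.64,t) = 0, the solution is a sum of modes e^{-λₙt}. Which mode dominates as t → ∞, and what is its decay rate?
Eigenvalues: λₙ = 0.538n²π²/2.64² - 0.5.
First three modes:
  n=1: λ₁ = 0.538π²/2.64² - 0.5 ≈ 0.262
  n=2: λ₂ = 2.152π²/2.64² - 0.5 ≈ 2.547
  n=3: λ₃ = 4.842π²/2.64² - 0.5 ≈ 6.357
Since 0.538π²/2.64² ≈ 0.762 > 0.5, all λₙ > 0.
The n=1 mode decays slowest → dominates as t → ∞.
Asymptotic: θ ~ c₁ sin(πx/2.64) e^{-λ₁t} with decay rate λ₁ ≈ 0.262.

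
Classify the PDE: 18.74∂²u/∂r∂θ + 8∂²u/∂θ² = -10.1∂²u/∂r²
Rewriting in standard form: 10.1∂²u/∂r² + 18.74∂²u/∂r∂θ + 8∂²u/∂θ² = 0. A = 10.1, B = 18.74, C = 8. Discriminant B² - 4AC = 27.9876. Since 27.9876 > 0, hyperbolic.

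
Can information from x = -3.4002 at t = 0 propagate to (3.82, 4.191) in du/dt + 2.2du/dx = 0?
No. Only data at x = -5.4002 affects (3.82, 4.191). Advection has one-way propagation along characteristics.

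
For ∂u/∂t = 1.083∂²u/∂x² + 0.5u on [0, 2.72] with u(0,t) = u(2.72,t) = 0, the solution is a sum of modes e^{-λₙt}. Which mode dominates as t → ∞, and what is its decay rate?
Eigenvalues: λₙ = 1.083n²π²/2.72² - 0.5.
First three modes:
  n=1: λ₁ = 1.083π²/2.72² - 0.5 ≈ 0.945
  n=2: λ₂ = 4.332π²/2.72² - 0.5 ≈ 5.279
  n=3: λ₃ = 9.747π²/2.72² - 0.5 ≈ 12.503
Since 1.083π²/2.72² ≈ 1.445 > 0.5, all λₙ > 0.
The n=1 mode decays slowest → dominates as t → ∞.
Asymptotic: u ~ c₁ sin(πx/2.72) e^{-λ₁t} with decay rate λ₁ ≈ 0.945.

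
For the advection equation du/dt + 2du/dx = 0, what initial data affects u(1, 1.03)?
A single point: x = -1.06. The characteristic through (1, 1.03) is x - 2t = const, so x = 1 - 2·1.03 = -1.06.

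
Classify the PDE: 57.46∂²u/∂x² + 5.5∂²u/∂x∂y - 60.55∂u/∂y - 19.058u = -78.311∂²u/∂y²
Rewriting in standard form: 57.46∂²u/∂x² + 5.5∂²u/∂x∂y + 78.311∂²u/∂y² - 60.55∂u/∂y - 19.058u = 0. A = 57.46, B = 5.5, C = 78.311. Discriminant B² - 4AC = -17968.75024. Since -17968.75024 < 0, elliptic.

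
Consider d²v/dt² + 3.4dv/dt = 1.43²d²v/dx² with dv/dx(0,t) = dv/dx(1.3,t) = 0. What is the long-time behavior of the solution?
As t → ∞, v → constant (steady state). Damping (γ=3.4) dissipates the nonconstant modes; with Neumann BCs the spatial average obeys M''+γM'=0 and tends to a finite limit.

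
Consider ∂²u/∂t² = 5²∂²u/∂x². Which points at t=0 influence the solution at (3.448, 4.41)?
Domain of dependence: [-18.602, 25.498]. Signals travel at speed 5, so data within |x - 3.448| ≤ 5·4.41 = 22.05 can reach the point.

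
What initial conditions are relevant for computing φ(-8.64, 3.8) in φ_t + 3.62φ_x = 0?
A single point: x = -22.396. The characteristic through (-8.64, 3.8) is x - 3.62t = const, so x = -8.64 - 3.62·3.8 = -22.396.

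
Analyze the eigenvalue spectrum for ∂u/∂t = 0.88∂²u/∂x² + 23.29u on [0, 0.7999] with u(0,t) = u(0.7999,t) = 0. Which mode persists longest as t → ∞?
Eigenvalues: λₙ = 0.88n²π²/0.7999² - 23.29.
First three modes:
  n=1: λ₁ = 0.88π²/0.7999² - 23.29 ≈ -9.716
  n=2: λ₂ = 3.52π²/0.7999² - 23.29 ≈ 31.006
  n=3: λ₃ = 7.92π²/0.7999² - 23.29 ≈ 98.877
Since 0.88π²/0.7999² ≈ 13.574 < 23.29, λ₁ < 0.
The n=1 mode grows fastest (−λₙ is largest for n=1) → dominates.
Asymptotic: u ~ c₁ sin(πx/0.7999) e^{9.716t} (exponential growth at rate −λ₁ ≈ 9.716).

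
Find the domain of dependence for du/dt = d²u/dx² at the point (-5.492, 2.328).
The entire real line. The heat equation has infinite propagation speed: any initial disturbance instantly affects all points (though exponentially small far away).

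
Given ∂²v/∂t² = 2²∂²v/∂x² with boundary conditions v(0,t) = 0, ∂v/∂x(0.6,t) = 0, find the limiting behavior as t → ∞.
v oscillates (no decay). Energy is conserved; the solution oscillates indefinitely as standing waves.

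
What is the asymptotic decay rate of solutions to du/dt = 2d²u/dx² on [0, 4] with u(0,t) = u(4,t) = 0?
Eigenvalues: λₙ = 2n²π²/4².
First three modes:
  n=1: λ₁ = 2π²/4² ≈ 1.234
  n=2: λ₂ = 8π²/4² ≈ 4.935 (4× faster decay)
  n=3: λ₃ = 18π²/4² ≈ 11.103 (9× faster decay)
As t → ∞, higher modes decay exponentially faster. The n=1 mode dominates: u ~ c₁ sin(πx/4) e^{-λ₁t}.
Decay rate: λ₁ = 2π²/4² ≈ 1.234.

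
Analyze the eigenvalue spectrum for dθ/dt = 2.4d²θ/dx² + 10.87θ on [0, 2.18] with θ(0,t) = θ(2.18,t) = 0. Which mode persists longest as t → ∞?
Eigenvalues: λₙ = 2.4n²π²/2.18² - 10.87.
First three modes:
  n=1: λ₁ = 2.4π²/2.18² - 10.87 ≈ -5.886
  n=2: λ₂ = 9.6π²/2.18² - 10.87 ≈ 9.067
  n=3: λ₃ = 21.6π²/2.18² - 10.87 ≈ 33.988
Since 2.4π²/2.18² ≈ 4.984 < 10.87, λ₁ < 0.
The n=1 mode grows fastest (−λₙ is largest for n=1) → dominates.
Asymptotic: θ ~ c₁ sin(πx/2.18) e^{5.886t} (exponential growth at rate −λ₁ ≈ 5.886).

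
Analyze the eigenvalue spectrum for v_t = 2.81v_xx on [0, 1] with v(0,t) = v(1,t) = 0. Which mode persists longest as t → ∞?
Eigenvalues: λₙ = 2.81n²π².
First three modes:
  n=1: λ₁ = 2.81π² ≈ 27.734
  n=2: λ₂ = 11.24π² ≈ 110.934 (4× faster decay)
  n=3: λ₃ = 25.29π² ≈ 249.602 (9× faster decay)
As t → ∞, higher modes decay exponentially faster. The n=1 mode dominates: v ~ c₁ sin(πx) e^{-λ₁t}.
Decay rate: λ₁ = 2.81π² ≈ 27.734.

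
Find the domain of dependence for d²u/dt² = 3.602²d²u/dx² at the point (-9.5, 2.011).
Domain of dependence: [-16.743622, -2.256378]. Signals travel at speed 3.602, so data within |x - -9.5| ≤ 3.602·2.011 = 7.243622 can reach the point.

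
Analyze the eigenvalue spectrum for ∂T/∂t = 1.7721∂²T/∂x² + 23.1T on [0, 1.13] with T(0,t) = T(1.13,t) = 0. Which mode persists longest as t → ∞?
Eigenvalues: λₙ = 1.7721n²π²/1.13² - 23.1.
First three modes:
  n=1: λ₁ = 1.7721π²/1.13² - 23.1 ≈ -9.403
  n=2: λ₂ = 7.0884π²/1.13² - 23.1 ≈ 31.689
  n=3: λ₃ = 15.9489π²/1.13² - 23.1 ≈ 100.175
Since 1.7721π²/1.13² ≈ 13.697 < 23.1, λ₁ < 0.
The n=1 mode grows fastest (−λₙ is largest for n=1) → dominates.
Asymptotic: T ~ c₁ sin(πx/1.13) e^{9.403t} (exponential growth at rate −λ₁ ≈ 9.403).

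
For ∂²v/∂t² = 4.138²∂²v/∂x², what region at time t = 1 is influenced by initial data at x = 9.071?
Domain of influence: [4.933, 13.209]. Data at x = 9.071 spreads outward at speed 4.138.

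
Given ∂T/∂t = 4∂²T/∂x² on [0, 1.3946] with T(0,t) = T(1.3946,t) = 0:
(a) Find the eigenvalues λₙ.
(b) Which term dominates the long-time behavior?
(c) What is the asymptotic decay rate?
Eigenvalues: λₙ = 4n²π²/1.3946².
First three modes:
  n=1: λ₁ = 4π²/1.3946² ≈ 20.298
  n=2: λ₂ = 16π²/1.3946² ≈ 81.193 (4× faster decay)
  n=3: λ₃ = 36π²/1.3946² ≈ 182.685 (9× faster decay)
As t → ∞, higher modes decay exponentially faster. The n=1 mode dominates: T ~ c₁ sin(πx/1.3946) e^{-λ₁t}.
Decay rate: λ₁ = 4π²/1.3946² ≈ 20.298.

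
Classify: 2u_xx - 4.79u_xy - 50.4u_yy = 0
Hyperbolic (discriminant = 426.1441).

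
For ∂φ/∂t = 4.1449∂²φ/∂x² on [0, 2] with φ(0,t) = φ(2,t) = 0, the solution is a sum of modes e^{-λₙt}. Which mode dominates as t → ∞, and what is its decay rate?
Eigenvalues: λₙ = 4.1449n²π²/2².
First three modes:
  n=1: λ₁ = 4.1449π²/2² ≈ 10.227
  n=2: λ₂ = 16.5796π²/2² ≈ 40.909 (4× faster decay)
  n=3: λ₃ = 37.3041π²/2² ≈ 92.044 (9× faster decay)
As t → ∞, higher modes decay exponentially faster. The n=1 mode dominates: φ ~ c₁ sin(πx/2) e^{-λ₁t}.
Decay rate: λ₁ = 4.1449π²/2² ≈ 10.227.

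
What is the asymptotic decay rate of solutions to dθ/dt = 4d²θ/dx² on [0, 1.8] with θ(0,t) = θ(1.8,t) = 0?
Eigenvalues: λₙ = 4n²π²/1.8².
First three modes:
  n=1: λ₁ = 4π²/1.8² ≈ 12.185
  n=2: λ₂ = 16π²/1.8² ≈ 48.739 (4× faster decay)
  n=3: λ₃ = 36π²/1.8² ≈ 109.662 (9× faster decay)
As t → ∞, higher modes decay exponentially faster. The n=1 mode dominates: θ ~ c₁ sin(πx/1.8) e^{-λ₁t}.
Decay rate: λ₁ = 4π²/1.8² ≈ 12.185.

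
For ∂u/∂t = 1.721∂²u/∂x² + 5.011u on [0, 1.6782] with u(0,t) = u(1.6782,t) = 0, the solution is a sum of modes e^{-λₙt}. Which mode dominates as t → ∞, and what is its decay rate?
Eigenvalues: λₙ = 1.721n²π²/1.6782² - 5.011.
First three modes:
  n=1: λ₁ = 1.721π²/1.6782² - 5.011 ≈ 1.02
  n=2: λ₂ = 6.884π²/1.6782² - 5.011 ≈ 19.113
  n=3: λ₃ = 15.489π²/1.6782² - 5.011 ≈ 49.268
Since 1.721π²/1.6782² ≈ 6.031 > 5.011, all λₙ > 0.
The n=1 mode decays slowest → dominates as t → ∞.
Asymptotic: u ~ c₁ sin(πx/1.6782) e^{-λ₁t} with decay rate λ₁ ≈ 1.02.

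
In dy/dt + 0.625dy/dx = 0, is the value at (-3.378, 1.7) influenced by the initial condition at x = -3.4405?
No. Only data at x = -4.4405 affects (-3.378, 1.7). Advection has one-way propagation along characteristics.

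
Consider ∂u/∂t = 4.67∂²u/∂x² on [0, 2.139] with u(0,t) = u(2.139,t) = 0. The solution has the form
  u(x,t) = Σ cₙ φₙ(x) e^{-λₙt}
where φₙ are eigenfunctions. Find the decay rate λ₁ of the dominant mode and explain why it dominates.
Eigenvalues: λₙ = 4.67n²π²/2.139².
First three modes:
  n=1: λ₁ = 4.67π²/2.139² ≈ 10.074
  n=2: λ₂ = 18.68π²/2.139² ≈ 40.295 (4× faster decay)
  n=3: λ₃ = 42.03π²/2.139² ≈ 90.665 (9× faster decay)
As t → ∞, higher modes decay exponentially faster. The n=1 mode dominates: u ~ c₁ sin(πx/2.139) e^{-λ₁t}.
Decay rate: λ₁ = 4.67π²/2.139² ≈ 10.074.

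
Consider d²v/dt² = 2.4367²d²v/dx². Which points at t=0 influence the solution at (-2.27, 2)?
Domain of dependence: [-7.1434, 2.6034]. Signals travel at speed 2.4367, so data within |x - -2.27| ≤ 2.4367·2 = 4.8734 can reach the point.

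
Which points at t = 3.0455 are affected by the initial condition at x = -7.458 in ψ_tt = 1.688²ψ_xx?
Domain of influence: [-12.598804, -2.317196]. Data at x = -7.458 spreads outward at speed 1.688.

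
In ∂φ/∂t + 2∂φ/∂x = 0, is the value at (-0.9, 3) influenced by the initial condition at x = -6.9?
Yes. The characteristic through (-0.9, 3) passes through x = -6.9.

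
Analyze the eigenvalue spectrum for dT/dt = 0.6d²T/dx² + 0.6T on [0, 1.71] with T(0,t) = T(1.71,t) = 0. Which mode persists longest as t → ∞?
Eigenvalues: λₙ = 0.6n²π²/1.71² - 0.6.
First three modes:
  n=1: λ₁ = 0.6π²/1.71² - 0.6 ≈ 1.425
  n=2: λ₂ = 2.4π²/1.71² - 0.6 ≈ 7.501
  n=3: λ₃ = 5.4π²/1.71² - 0.6 ≈ 17.626
Since 0.6π²/1.71² ≈ 2.025 > 0.6, all λₙ > 0.
The n=1 mode decays slowest → dominates as t → ∞.
Asymptotic: T ~ c₁ sin(πx/1.71) e^{-λ₁t} with decay rate λ₁ ≈ 1.425.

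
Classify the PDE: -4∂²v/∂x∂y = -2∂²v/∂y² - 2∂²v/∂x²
Rewriting in standard form: 2∂²v/∂x² - 4∂²v/∂x∂y + 2∂²v/∂y² = 0. A = 2, B = -4, C = 2. Discriminant B² - 4AC = 0. Since 0 = 0, parabolic.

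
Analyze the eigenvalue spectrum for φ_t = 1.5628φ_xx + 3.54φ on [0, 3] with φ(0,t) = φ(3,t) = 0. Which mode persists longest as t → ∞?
Eigenvalues: λₙ = 1.5628n²π²/3² - 3.54.
First three modes:
  n=1: λ₁ = 1.5628π²/3² - 3.54 ≈ -1.826
  n=2: λ₂ = 6.2512π²/3² - 3.54 ≈ 3.315
  n=3: λ₃ = 14.0652π²/3² - 3.54 ≈ 11.884
Since 1.5628π²/3² ≈ 1.714 < 3.54, λ₁ < 0.
The n=1 mode grows fastest (−λₙ is largest for n=1) → dominates.
Asymptotic: φ ~ c₁ sin(πx/3) e^{1.826t} (exponential growth at rate −λ₁ ≈ 1.826).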